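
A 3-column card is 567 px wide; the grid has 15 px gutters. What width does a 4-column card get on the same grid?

Subtracting 2 gutters of 15 leaves 537 for 3 columns, so c = 179 px.
Span of 4: 4·179 + 3·15 = 716 + 45 = 761 px.

761 px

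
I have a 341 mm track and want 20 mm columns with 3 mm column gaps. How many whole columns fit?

14 columns

14 columns: 14·20 + 13·3 = 319 mm ≤ 341.
15 columns: 342 mm > 341. So 14.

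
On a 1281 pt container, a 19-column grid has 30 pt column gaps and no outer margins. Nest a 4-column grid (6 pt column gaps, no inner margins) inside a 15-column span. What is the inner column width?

Subtracting 18 column gaps of 30 leaves 741 for 19 columns, so c = 39 pt.
15-column span = 15·39 + 14·30 = 1005 pt.
4 columns + 3 column gaps: 4d + 3·6 = 1005.
4d = 1005 − 18 = 987, so d = 246.75 pt.

246.75 pt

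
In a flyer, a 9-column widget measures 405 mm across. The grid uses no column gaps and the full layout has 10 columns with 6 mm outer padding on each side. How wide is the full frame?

With no column gaps, each column is 405/9 = 45 mm.
Summing: 12 + 450 = 462 mm.

462 mm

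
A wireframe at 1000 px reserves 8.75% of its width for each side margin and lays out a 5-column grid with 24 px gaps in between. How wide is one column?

1000 × (1 − 2·8.75%) = 1000 × 82.5% = 825 px for the columns.
5 columns + 4 gaps: 5c + 4·24 = 825.
5c = 825 − 96 = 729, so c = 145.8 px.

145.8 px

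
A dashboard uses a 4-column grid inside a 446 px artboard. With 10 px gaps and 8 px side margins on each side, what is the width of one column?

Content width = 446 − 2·8 = 430 px.
430 − 3·10 = 400; ÷4 gives c = 100 px.

100 px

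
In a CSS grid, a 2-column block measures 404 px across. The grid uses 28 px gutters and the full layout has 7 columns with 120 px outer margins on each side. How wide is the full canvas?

1724 px

2 columns + 1 gutter: 2c + 1·28 = 404.
2c = 404 − 28 = 376, so c = 188 px.
Canvas = 2·120 + 7·188 + 6·28 = 240 + 1316 + 168 = 1724 px.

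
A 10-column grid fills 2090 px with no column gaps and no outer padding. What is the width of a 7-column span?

1463 px

10c = 2090 → c = 209 px.
7-column span = 7·209 = 1463 px.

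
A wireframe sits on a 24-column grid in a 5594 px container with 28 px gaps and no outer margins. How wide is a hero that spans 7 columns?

Subtracting 23 gaps of 28 leaves 4950 for 24 columns, so c = 206.25 px.
7-column span = 7·206.25 + 6·28 = 1611.75 px.

1611.75 px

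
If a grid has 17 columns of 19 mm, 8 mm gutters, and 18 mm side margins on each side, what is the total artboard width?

487 mm

Artboard = 2·18 + 17·19 + 16·8 = 36 + 323 + 128 = 487 mm.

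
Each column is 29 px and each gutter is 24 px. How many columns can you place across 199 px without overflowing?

Each extra column adds 29 + 24 = 53 px.
(199 + 24) / 53 = 4.21, so 4 columns fit.

4 columns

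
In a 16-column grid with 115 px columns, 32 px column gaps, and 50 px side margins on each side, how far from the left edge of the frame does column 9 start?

Each column+gutter stride is 147 px; 8 of them past the 50 px margin is 50 + 1176 = 1226 px.

1226 px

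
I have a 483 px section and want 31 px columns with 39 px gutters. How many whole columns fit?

7 columns

k columns need k·31 + (k−1)·39 = k·70 − 39.
k·70 − 39 ≤ 483 → k ≤ 522 / 70 ≈ 7.46, so k = 7.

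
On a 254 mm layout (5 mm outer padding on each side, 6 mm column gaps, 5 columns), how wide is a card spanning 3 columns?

144 mm

Inside the margins: 254 − 10 = 244 mm.
5c + 4·6 = 244 → 5c = 220 → c = 44 mm.
Span of 3: 3·44 + 2·6 = 132 + 12 = 144 mm.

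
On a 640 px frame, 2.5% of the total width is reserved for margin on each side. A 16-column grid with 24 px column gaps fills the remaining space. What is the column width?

640 × (1 − 2·2.5%) = 640 × 95% = 608 px for the columns.
16 columns + 15 column gaps: 16c + 15·24 = 608.
16c = 608 − 360 = 248, so c = 15.5 px.

15.5 px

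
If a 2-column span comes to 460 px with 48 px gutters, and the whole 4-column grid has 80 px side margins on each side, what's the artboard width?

1128 px

2 columns + 1 gutter: 2c + 1·48 = 460.
2c = 460 − 48 = 412, so c = 206 px.
Adding margins, columns and gutters: 160 + 824 + 144 = 1128 px.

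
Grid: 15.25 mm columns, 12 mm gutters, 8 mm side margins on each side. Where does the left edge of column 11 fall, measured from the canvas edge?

280.5 mm

Column 11 starts at margin + 10·(column + gutter) = 8 + 10·27.25 = 280.5 mm.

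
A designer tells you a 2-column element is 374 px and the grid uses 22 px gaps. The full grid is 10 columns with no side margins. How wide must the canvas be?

1958 px

2c + 1·22 = 374 → 2c = 352 → c = 176 px.
Summing: 1760 + 198 = 1958 px.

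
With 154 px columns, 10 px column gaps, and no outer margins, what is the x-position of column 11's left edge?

Before column 11: 10 columns + 10 column gaps.
Offset = 10·(154 + 10) = 10·164 = 1640 px.

1640 px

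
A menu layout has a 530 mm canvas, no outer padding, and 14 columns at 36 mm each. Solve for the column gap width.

2 mm

14 columns take 14·36 = 504 mm; remaining 26 splits into 13 column gaps.
g = 26 / 13 = 2 mm.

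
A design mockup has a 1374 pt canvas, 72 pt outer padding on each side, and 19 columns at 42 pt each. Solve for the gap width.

24 pt

Content width = 1374 − 2·72 = 1230 pt.
19·42 + 18g = 1230 → 18g = 432 → g = 24 pt.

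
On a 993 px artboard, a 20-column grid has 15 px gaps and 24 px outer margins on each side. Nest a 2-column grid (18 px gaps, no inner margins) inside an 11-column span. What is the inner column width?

247.5 px

Inside the margins: 993 − 48 = 945 px.
20 columns + 19 gaps: 20c + 19·15 = 945.
20c = 945 − 285 = 660, so c = 33 px.
11-column span = 11·33 + 10·15 = 513 px.
Subtracting 1 gap of 18 leaves 495 for 2 columns, so d = 247.5 px.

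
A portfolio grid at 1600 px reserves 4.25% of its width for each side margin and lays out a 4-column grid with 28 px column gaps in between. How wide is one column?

1600 × (1 − 2·4.25%) = 1600 × 91.5% = 1464 px for the columns.
Subtracting 3 column gaps of 28 leaves 1380 for 4 columns, so c = 345 px.

345 px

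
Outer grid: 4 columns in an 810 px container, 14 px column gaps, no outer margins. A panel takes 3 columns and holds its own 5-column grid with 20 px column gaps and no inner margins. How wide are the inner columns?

104.8 px

Subtracting 3 column gaps of 14 leaves 768 for 4 columns, so c = 192 px.
3 columns plus 2 column gaps: 576 + 28 = 604 px.
5d + 4·20 = 604 → 5d = 524 → d = 104.8 px.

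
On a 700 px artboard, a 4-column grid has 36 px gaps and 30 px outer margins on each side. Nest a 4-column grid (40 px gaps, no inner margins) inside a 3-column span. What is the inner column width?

Inside the margins: 700 − 60 = 640 px.
4 columns + 3 gaps: 4c + 3·36 = 640.
4c = 640 − 108 = 532, so c = 133 px.
3 columns plus 2 gaps: 399 + 72 = 471 px.
471 − 3·40 = 351; ÷4 gives d = 87.75 px.

87.75 px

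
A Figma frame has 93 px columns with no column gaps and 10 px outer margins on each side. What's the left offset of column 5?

Before column 5: the margin + 4 columns + 4 column gaps.
Offset = 10 + 4·(93 + 0) = 10 + 372 = 382 px.

382 px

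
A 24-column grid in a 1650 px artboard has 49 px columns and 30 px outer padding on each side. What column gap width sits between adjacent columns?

18 px

Content width = 1650 − 2·30 = 1590 px.
Columns use 1176 px, leaving 414 px across 23 column gaps = 18 px each.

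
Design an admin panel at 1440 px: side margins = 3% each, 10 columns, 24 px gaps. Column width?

113.76 px

Margins: 3% × 1440 = 43.2 px each, so content = 1440 − 86.4 = 1353.6 px.
10 columns + 9 gaps: 10c + 9·24 = 1353.6.
10c = 1353.6 − 216 = 1137.6, so c = 113.76 px.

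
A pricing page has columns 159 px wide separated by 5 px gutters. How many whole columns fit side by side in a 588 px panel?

3 columns

k columns need k·159 + (k−1)·5 = k·164 − 5.
k·164 − 5 ≤ 588 → k ≤ 593 / 164 ≈ 3.62, so k = 3.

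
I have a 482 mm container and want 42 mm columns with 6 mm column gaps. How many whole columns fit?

Each extra column adds 42 + 6 = 48 mm.
(482 + 6) / 48 = 10.17, so 10 columns fit.

10 columns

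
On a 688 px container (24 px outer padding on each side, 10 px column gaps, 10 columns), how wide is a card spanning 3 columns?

Content width = 688 − 2·24 = 640 px.
640 − 9·10 = 550; ÷10 gives c = 55 px.
3-column span = 3·55 + 2·10 = 185 px.

185 px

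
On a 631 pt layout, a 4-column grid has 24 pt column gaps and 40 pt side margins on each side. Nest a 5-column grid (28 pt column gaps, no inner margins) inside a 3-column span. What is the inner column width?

59.05 pt

Take off 80 pt of margins, leaving 551 pt.
4c + 3·24 = 551 → 4c = 479 → c = 119.75 pt.
3-column span = 3·119.75 + 2·24 = 407.25 pt.
5 columns + 4 column gaps: 5d + 4·28 = 407.25.
5d = 407.25 − 112 = 295.25, so d = 59.05 pt.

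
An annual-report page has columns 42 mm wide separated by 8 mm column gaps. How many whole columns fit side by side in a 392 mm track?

8 columns

Each extra column adds 42 + 8 = 50 mm.
(392 + 8) / 50 = 8.00, so 8 columns fit.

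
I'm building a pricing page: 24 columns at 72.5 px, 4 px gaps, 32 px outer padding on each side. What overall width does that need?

Canvas = 2·32 + 24·72.5 + 23·4 = 64 + 1740 + 92 = 1896 px.

1896 px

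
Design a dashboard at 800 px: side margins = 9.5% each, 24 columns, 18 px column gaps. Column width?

9.75 px

Margins: 9.5% × 800 = 76 px each, so content = 800 − 152 = 648 px.
24c + 23·18 = 648 → 24c = 234 → c = 9.75 px.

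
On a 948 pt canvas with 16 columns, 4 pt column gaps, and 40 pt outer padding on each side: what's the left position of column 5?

Inside the margins: 948 − 80 = 868 pt.
868 − 15·4 = 808; ÷16 gives c = 50.5 pt.
Column 5 starts at margin + 4·(column + gutter) = 40 + 4·54.5 = 258 pt.

258 pt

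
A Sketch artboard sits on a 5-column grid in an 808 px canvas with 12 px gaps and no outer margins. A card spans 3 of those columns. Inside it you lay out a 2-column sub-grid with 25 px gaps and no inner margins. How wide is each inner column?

5 columns + 4 gaps: 5c + 4·12 = 808.
5c = 808 − 48 = 760, so c = 152 px.
3 columns plus 2 gaps: 456 + 24 = 480 px.
2d + 1·25 = 480 → 2d = 455 → d = 227.5 px.

227.5 px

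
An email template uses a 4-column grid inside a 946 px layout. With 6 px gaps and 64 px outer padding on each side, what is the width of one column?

Take off 128 px of margins, leaving 818 px.
818 − 3·6 = 800; ÷4 gives c = 200 px.

200 px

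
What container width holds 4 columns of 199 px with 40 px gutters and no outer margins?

916 px

Container = 4·199 + 3·40 = 796 + 120 = 916 px.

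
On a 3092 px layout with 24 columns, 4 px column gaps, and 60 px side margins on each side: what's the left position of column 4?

432 px

Inside the margins: 3092 − 120 = 2972 px.
2972 − 23·4 = 2880; ÷24 gives c = 120 px.
Each column+gutter stride is 124 px; 3 of them past the 60 px margin is 60 + 372 = 432 px.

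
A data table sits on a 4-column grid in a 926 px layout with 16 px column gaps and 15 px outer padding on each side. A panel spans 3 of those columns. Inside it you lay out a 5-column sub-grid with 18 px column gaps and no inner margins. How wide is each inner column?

119.2 px

Subtract both margins: 926 − 2·15 = 896 px.
896 − 3·16 = 848; ÷4 gives c = 212 px.
Span of 3: 3·212 + 2·16 = 636 + 32 = 668 px.
5d + 4·18 = 668 → 5d = 596 → d = 119.2 px.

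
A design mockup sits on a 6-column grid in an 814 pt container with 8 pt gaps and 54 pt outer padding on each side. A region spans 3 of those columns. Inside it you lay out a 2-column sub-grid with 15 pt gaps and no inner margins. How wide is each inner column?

167 pt

Take off 108 pt of margins, leaving 706 pt.
6 columns + 5 gaps: 6c + 5·8 = 706.
6c = 706 − 40 = 666, so c = 111 pt.
3-column span = 3·111 + 2·8 = 349 pt.
2d + 1·15 = 349 → 2d = 334 → d = 167 pt.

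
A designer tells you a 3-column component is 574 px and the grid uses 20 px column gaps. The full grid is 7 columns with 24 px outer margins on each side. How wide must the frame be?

1414 px

574 − 2·20 = 534; ÷3 gives c = 178 px.
Total width: 2·24 + 7·178 + 6·20 = 1414 px.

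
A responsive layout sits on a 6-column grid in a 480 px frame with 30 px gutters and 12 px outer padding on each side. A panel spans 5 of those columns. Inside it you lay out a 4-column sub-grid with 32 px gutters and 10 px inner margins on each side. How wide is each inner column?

Subtract both margins: 480 − 2·12 = 456 px.
Subtracting 5 gutters of 30 leaves 306 for 6 columns, so c = 51 px.
5-column span = 5·51 + 4·30 = 375 px.
Inner content = 375 − 2·10 = 355 px.
355 − 3·32 = 259; ÷4 gives d = 64.75 px.

64.75 px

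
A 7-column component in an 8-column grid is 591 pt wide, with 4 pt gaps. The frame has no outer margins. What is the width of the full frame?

Subtracting 6 gaps of 4 leaves 567 for 7 columns, so c = 81 pt.
Frame = 8·81 + 7·4 = 648 + 28 = 676 pt.

676 pt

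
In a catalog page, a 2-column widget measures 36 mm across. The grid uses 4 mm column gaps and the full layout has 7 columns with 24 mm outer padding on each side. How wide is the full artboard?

2c + 1·4 = 36 → 2c = 32 → c = 16 mm.
Total width: 2·24 + 7·16 + 6·4 = 184 mm.

184 mm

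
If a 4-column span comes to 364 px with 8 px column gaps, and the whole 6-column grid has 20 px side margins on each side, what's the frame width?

590 px

Subtracting 3 column gaps of 8 leaves 340 for 4 columns, so c = 85 px.
Total width: 2·20 + 6·85 + 5·8 = 590 px.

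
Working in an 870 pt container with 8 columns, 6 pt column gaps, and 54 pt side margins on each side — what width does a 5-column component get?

Take off 108 pt of margins, leaving 762 pt.
Subtracting 7 column gaps of 6 leaves 720 for 8 columns, so c = 90 pt.
Span of 5: 5·90 + 4·6 = 450 + 24 = 474 pt.

474 pt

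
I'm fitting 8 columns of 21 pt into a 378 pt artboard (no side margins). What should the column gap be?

Columns use 168 pt, leaving 210 pt across 7 column gaps = 30 pt each.

30 pt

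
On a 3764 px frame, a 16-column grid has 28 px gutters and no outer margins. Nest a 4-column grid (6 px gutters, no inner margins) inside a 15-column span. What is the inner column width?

Subtracting 15 gutters of 28 leaves 3344 for 16 columns, so c = 209 px.
15 columns plus 14 gutters: 3135 + 392 = 3527 px.
Subtracting 3 gutters of 6 leaves 3509 for 4 columns, so d = 877.25 px.

877.25 px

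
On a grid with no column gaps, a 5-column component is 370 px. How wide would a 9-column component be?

370 / 5 = 74 px per column.
With no column gaps, 9 columns span 9·74 = 666 px.

666 px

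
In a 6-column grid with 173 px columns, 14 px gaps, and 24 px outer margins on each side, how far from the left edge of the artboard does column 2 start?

211 px

Before column 2: the margin + 1 column + 1 gap.
Offset = 24 + 1·(173 + 14) = 24 + 187 = 211 px.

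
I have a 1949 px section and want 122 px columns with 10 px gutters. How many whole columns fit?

k columns need k·122 + (k−1)·10 = k·132 − 10.
k·132 − 10 ≤ 1949 → k ≤ 1959 / 132 ≈ 14.84, so k = 14.

14 columns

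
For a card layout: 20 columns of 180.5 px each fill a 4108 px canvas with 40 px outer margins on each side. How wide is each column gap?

22 px

Take off 80 px of margins, leaving 4028 px.
Columns use 3610 px, leaving 418 px across 19 column gaps = 22 px each.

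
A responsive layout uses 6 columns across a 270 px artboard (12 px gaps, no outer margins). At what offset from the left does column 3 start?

270 − 5·12 = 210; ÷6 gives c = 35 px.
No margin, so column 3 starts at 2·(column + gutter) = 2·47 = 94 px.

94 px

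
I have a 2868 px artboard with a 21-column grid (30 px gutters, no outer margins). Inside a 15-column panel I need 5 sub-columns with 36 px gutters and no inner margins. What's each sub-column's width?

2868 − 20·30 = 2268; ÷21 gives c = 108 px.
15-column span = 15·108 + 14·30 = 2040 px.
2040 − 4·36 = 1896; ÷5 gives d = 379.2 px.

379.2 px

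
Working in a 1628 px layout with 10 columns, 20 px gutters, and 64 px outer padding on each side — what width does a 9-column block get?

Subtract both margins: 1628 − 2·64 = 1500 px.
10 columns + 9 gutters: 10c + 9·20 = 1500.
10c = 1500 − 180 = 1320, so c = 132 px.
Span of 9: 9·132 + 8·20 = 1188 + 160 = 1348 px.

1348 px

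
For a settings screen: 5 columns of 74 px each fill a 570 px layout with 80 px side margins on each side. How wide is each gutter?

10 px

Take off 160 px of margins, leaving 410 px.
5·74 + 4g = 410 → 4g = 40 → g = 10 px.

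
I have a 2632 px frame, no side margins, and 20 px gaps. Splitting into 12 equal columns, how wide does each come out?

201 px

12 columns + 11 gaps: 12c + 11·20 = 2632.
12c = 2632 − 220 = 2412, so c = 201 px.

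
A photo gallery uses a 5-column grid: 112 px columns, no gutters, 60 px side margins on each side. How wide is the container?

Total width: 2·60 + 5·112 = 680 px.

680 px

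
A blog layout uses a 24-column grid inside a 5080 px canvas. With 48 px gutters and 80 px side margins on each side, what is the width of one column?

159 px

Content width = 5080 − 2·80 = 4920 px.
24c + 23·48 = 4920 → 24c = 3816 → c = 159 px.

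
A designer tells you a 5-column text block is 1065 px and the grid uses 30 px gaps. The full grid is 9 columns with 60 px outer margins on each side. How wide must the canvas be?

2061 px

5c + 4·30 = 1065 → 5c = 945 → c = 189 px.
Total width: 2·60 + 9·189 + 8·30 = 2061 px.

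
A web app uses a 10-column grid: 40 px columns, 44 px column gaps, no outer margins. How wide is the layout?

Layout = 10·40 + 9·44 = 400 + 396 = 796 px.

796 px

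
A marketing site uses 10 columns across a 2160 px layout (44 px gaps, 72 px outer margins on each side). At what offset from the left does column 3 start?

Take off 144 px of margins, leaving 2016 px.
2016 − 9·44 = 1620; ÷10 gives c = 162 px.
Column 3 starts at margin + 2·(column + gutter) = 72 + 2·206 = 484 px.

484 px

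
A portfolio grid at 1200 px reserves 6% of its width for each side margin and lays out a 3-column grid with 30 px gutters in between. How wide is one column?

332 px

1200 × (1 − 2·6%) = 1200 × 88% = 1056 px for the columns.
3 columns + 2 gutters: 3c + 2·30 = 1056.
3c = 1056 − 60 = 996, so c = 332 px.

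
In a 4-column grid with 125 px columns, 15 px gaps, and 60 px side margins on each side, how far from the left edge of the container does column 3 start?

340 px

Before column 3: the margin + 2 columns + 2 gaps.
Offset = 60 + 2·(125 + 15) = 60 + 280 = 340 px.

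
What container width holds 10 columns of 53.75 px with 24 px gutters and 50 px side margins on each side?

853.5 px

Total width: 2·50 + 10·53.75 + 9·24 = 853.5 px.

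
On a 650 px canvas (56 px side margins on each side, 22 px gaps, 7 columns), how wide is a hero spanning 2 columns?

138 px

Subtract both margins: 650 − 2·56 = 538 px.
538 − 6·22 = 406; ÷7 gives c = 58 px.
2 columns plus 1 gap: 116 + 22 = 138 px.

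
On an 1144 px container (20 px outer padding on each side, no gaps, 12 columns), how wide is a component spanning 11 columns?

Subtract both margins: 1144 − 2·20 = 1104 px.
12c = 1104 → c = 92 px.
11-column span = 11·92 = 1012 px.

1012 px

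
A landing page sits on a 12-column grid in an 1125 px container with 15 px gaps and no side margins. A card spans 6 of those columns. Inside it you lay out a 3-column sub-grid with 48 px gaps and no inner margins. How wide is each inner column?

153 px

1125 − 11·15 = 960; ÷12 gives c = 80 px.
6 columns plus 5 gaps: 480 + 75 = 555 px.
Subtracting 2 gaps of 48 leaves 459 for 3 columns, so d = 153 px.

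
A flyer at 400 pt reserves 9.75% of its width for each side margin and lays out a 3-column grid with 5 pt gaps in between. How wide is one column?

104 pt

400 × (1 − 2·9.75%) = 400 × 80.5% = 322 pt for the columns.
322 − 2·5 = 312; ÷3 gives c = 104 pt.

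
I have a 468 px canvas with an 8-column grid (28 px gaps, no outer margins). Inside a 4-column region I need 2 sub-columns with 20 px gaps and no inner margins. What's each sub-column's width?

100 px

468 − 7·28 = 272; ÷8 gives c = 34 px.
4 columns plus 3 gaps: 136 + 84 = 220 px.
2d + 1·20 = 220 → 2d = 200 → d = 100 px.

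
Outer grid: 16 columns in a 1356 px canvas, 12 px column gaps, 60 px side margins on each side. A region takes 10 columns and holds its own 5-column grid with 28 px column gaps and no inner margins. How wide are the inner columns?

Inside the margins: 1356 − 120 = 1236 px.
16 columns + 15 column gaps: 16c + 15·12 = 1236.
16c = 1236 − 180 = 1056, so c = 66 px.
Span of 10: 10·66 + 9·12 = 660 + 108 = 768 px.
Subtracting 4 column gaps of 28 leaves 656 for 5 columns, so d = 131.2 px.

131.2 px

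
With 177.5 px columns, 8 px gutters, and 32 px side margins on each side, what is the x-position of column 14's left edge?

2443.5 px

Each column+gutter stride is 185.5 px; 13 of them past the 32 px margin is 32 + 2411.5 = 2443.5 px.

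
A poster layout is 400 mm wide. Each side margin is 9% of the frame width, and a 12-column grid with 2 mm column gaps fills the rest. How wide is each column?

Each margin = 9% of 400 = 36 mm; content = 400 − 2·36 = 328 mm.
12 columns + 11 column gaps: 12c + 11·2 = 328.
12c = 328 − 22 = 306, so c = 25.5 mm.

25.5 mm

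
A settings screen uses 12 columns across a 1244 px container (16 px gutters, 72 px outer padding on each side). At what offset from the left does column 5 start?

Take off 144 px of margins, leaving 1100 px.
1100 − 11·16 = 924; ÷12 gives c = 77 px.
Each column+gutter stride is 93 px; 4 of them past the 72 px margin is 72 + 372 = 444 px.

444 px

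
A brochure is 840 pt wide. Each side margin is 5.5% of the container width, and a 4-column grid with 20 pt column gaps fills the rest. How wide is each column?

Margins: 5.5% × 840 = 46.2 pt each, so content = 840 − 92.4 = 747.6 pt.
4c + 3·20 = 747.6 → 4c = 687.6 → c = 171.9 pt.

171.9 pt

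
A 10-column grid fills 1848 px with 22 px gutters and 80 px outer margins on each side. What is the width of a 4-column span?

662 px

Content width = 1848 − 2·80 = 1688 px.
10c + 9·22 = 1688 → 10c = 1490 → c = 149 px.
Span of 4: 4·149 + 3·22 = 596 + 66 = 662 px.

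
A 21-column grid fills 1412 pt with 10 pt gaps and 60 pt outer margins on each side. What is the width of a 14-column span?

Take off 120 pt of margins, leaving 1292 pt.
Subtracting 20 gaps of 10 leaves 1092 for 21 columns, so c = 52 pt.
14 columns plus 13 gaps: 728 + 130 = 858 pt.

858 pt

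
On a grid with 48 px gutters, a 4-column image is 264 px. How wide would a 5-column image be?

342 px

4c + 3·48 = 264 → 4c = 120 → c = 30 px.
5-column span = 5·30 + 4·48 = 342 px.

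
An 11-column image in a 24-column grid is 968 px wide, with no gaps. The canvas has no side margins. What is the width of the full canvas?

2112 px

With no gaps, each column is 968/11 = 88 px.
Canvas = 24·88 = 2112 = 2112 px.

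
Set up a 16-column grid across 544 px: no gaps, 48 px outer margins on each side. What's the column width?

28 px

Content width = 544 − 2·48 = 448 px.
With no gaps, each column is 448/16 = 28 px.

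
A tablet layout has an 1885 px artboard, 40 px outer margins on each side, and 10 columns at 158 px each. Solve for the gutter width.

Subtract both margins: 1885 − 2·40 = 1805 px.
10·158 + 9g = 1805 → 9g = 225 → g = 25 px.

25 px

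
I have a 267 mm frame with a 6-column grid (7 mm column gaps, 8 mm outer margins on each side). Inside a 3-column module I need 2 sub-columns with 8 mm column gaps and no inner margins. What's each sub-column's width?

Subtract both margins: 267 − 2·8 = 251 mm.
Subtracting 5 column gaps of 7 leaves 216 for 6 columns, so c = 36 mm.
Span of 3: 3·36 + 2·7 = 108 + 14 = 122 mm.
122 − 1·8 = 114; ÷2 gives d = 57 mm.

57 mm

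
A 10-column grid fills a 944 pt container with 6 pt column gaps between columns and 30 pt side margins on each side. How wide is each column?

Take off 60 pt of margins, leaving 884 pt.
10 columns + 9 column gaps: 10c + 9·6 = 884.
10c = 884 − 54 = 830, so c = 83 pt.

83 pt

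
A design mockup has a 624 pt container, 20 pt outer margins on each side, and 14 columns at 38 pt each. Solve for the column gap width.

4 pt

Take off 40 pt of margins, leaving 584 pt.
Columns use 532 pt, leaving 52 pt across 13 column gaps = 4 pt each.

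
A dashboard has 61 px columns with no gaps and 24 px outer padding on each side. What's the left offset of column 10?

Column 10 starts at margin + 9·(column + gutter) = 24 + 9·61 = 573 px.

573 px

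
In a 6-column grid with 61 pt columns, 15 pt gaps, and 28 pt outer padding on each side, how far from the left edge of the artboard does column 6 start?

Column 6 starts at margin + 5·(column + gutter) = 28 + 5·76 = 408 pt.

408 pt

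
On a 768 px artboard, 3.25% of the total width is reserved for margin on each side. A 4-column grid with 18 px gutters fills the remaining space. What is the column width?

166.02 px

Margins: 3.25% × 768 = 24.96 px each, so content = 768 − 49.92 = 718.08 px.
Subtracting 3 gutters of 18 leaves 664.08 for 4 columns, so c = 166.02 px.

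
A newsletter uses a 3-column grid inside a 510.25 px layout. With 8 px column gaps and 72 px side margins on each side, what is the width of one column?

116.75 px

Subtract both margins: 510.25 − 2·72 = 366.25 px.
3 columns + 2 column gaps: 3c + 2·8 = 366.25.
3c = 366.25 − 16 = 350.25, so c = 116.75 px.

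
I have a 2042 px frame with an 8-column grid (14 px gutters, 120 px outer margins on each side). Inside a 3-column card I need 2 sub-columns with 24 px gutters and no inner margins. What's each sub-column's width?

Outer content = 2042 − 2·120 = 1802 px.
8c + 7·14 = 1802 → 8c = 1704 → c = 213 px.
3 columns plus 2 gutters: 639 + 28 = 667 px.
Subtracting 1 gutter of 24 leaves 643 for 2 columns, so d = 321.5 px.

321.5 px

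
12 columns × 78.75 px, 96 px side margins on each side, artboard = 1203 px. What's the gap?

6 px

Content width = 1203 − 2·96 = 1011 px.
12 columns take 12·78.75 = 945 px; remaining 66 splits into 11 gaps.
g = 66 / 11 = 6 px.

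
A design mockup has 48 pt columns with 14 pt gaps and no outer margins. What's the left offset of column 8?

434 pt

No margin, so column 8 starts at 7·(column + gutter) = 7·62 = 434 pt.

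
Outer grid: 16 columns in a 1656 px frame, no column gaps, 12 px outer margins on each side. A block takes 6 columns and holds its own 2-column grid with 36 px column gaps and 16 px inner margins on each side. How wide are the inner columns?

272 px

Inside the margins: 1656 − 24 = 1632 px.
16c = 1632 → c = 102 px.
With no column gaps, 6 columns span 6·102 = 612 px.
Inner content = 612 − 2·16 = 580 px.
Subtracting 1 column gap of 36 leaves 544 for 2 columns, so d = 272 px.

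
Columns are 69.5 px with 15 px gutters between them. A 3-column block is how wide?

Span of 3: 3·69.5 + 2·15 = 208.5 + 30 = 238.5 px.

238.5 px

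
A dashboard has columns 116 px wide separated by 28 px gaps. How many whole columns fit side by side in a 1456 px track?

10 columns: 10·116 + 9·28 = 1412 px ≤ 1456.
11 columns: 1556 px > 1456. So 10.

10 columns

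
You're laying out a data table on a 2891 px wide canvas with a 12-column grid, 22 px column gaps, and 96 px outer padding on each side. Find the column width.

204.75 px

Content width = 2891 − 2·96 = 2699 px.
Subtracting 11 column gaps of 22 leaves 2457 for 12 columns, so c = 204.75 px.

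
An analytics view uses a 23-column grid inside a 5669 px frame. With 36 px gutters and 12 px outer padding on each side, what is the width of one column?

Inside the margins: 5669 − 24 = 5645 px.
5645 − 22·36 = 4853; ÷23 gives c = 211 px.

211 px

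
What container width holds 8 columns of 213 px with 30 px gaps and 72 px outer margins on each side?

2058 px

Adding margins, columns and gutters: 144 + 1704 + 210 = 2058 px.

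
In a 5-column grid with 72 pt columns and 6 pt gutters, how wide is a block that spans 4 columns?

Span of 4: 4·72 + 3·6 = 288 + 18 = 306 pt.

306 pt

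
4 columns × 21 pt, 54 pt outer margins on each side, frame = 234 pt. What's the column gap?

14 pt

Content width = 234 − 2·54 = 126 pt.
4 columns take 4·21 = 84 pt; remaining 42 splits into 3 column gaps.
g = 42 / 3 = 14 pt.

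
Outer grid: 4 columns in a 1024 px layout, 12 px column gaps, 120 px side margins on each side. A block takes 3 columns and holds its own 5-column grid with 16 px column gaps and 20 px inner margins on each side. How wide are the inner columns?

Take off 240 px of margins, leaving 784 px.
4 columns + 3 column gaps: 4c + 3·12 = 784.
4c = 784 − 36 = 748, so c = 187 px.
Span of 3: 3·187 + 2·12 = 561 + 24 = 585 px.
Inner content = 585 − 2·20 = 545 px.
5d + 4·16 = 545 → 5d = 481 → d = 96.2 px.

96.2 px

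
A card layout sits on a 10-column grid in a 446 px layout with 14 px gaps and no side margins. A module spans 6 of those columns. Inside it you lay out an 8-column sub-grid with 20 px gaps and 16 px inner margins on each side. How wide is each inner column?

11.25 px

446 − 9·14 = 320; ÷10 gives c = 32 px.
Span of 6: 6·32 + 5·14 = 192 + 70 = 262 px.
Inner content = 262 − 2·16 = 230 px.
230 − 7·20 = 90; ÷8 gives d = 11.25 px.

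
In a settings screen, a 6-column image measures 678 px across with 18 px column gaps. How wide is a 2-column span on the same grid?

214 px

6c + 5·18 = 678 → 6c = 588 → c = 98 px.
2-column span = 2·98 + 1·18 = 214 px.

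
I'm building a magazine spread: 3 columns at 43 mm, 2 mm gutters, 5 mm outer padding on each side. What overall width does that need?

143 mm

Adding margins, columns and gutters: 10 + 129 + 4 = 143 mm.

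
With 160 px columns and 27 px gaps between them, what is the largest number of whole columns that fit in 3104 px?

16 columns: 16·160 + 15·27 = 2965 px ≤ 3104.
17 columns: 3152 px > 3104. So 16.

16 columns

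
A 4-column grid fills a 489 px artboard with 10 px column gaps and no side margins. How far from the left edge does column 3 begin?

489 − 3·10 = 459; ÷4 gives c = 114.75 px.
Before column 3: 2 columns + 2 column gaps.
Offset = 2·(114.75 + 10) = 2·124.75 = 249.5 px.

249.5 px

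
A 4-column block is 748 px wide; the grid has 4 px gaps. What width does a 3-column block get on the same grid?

560 px

Subtracting 3 gaps of 4 leaves 736 for 4 columns, so c = 184 px.
3 columns plus 2 gaps: 552 + 8 = 560 px.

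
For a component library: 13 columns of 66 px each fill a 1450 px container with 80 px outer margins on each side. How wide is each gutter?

Inside the margins: 1450 − 160 = 1290 px.
Columns use 858 px, leaving 432 px across 12 gutters = 36 px each.

36 px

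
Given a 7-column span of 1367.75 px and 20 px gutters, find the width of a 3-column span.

574.75 px

Subtracting 6 gutters of 20 leaves 1247.75 for 7 columns, so c = 178.25 px.
Span of 3: 3·178.25 + 2·20 = 534.75 + 40 = 574.75 px.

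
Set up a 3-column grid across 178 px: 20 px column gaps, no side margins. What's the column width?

46 px

178 − 2·20 = 138; ÷3 gives c = 46 px.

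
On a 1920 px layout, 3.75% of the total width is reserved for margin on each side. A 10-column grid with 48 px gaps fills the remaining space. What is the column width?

Each margin = 3.75% of 1920 = 72 px; content = 1920 − 2·72 = 1776 px.
10 columns + 9 gaps: 10c + 9·48 = 1776.
10c = 1776 − 432 = 1344, so c = 134.4 px.

134.4 px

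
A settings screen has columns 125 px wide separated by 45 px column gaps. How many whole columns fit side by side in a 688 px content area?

Each extra column adds 125 + 45 = 170 px.
(688 + 45) / 170 = 4.31, so 4 columns fit.

4 columns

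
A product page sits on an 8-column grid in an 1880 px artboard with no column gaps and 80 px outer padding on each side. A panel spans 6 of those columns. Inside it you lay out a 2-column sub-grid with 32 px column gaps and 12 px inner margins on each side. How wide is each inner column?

Subtract both margins: 1880 − 2·80 = 1720 px.
8c = 1720 → c = 215 px.
With no column gaps, 6 columns span 6·215 = 1290 px.
Inner content = 1290 − 2·12 = 1266 px.
Subtracting 1 column gap of 32 leaves 1234 for 2 columns, so d = 617 px.

617 px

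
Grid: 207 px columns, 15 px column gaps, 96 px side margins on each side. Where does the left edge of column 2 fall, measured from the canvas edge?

318 px

Before column 2: the margin + 1 column + 1 column gap.
Offset = 96 + 1·(207 + 15) = 96 + 222 = 318 px.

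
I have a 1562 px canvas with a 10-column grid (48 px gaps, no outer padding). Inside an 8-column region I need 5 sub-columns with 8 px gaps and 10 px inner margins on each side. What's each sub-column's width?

1562 − 9·48 = 1130; ÷10 gives c = 113 px.
8-column span = 8·113 + 7·48 = 1240 px.
Inner content = 1240 − 2·10 = 1220 px.
5d + 4·8 = 1220 → 5d = 1188 → d = 237.6 px.

237.6 px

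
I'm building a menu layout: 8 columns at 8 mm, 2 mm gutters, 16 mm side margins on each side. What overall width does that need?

Canvas = 2·16 + 8·8 + 7·2 = 32 + 64 + 14 = 110 mm.

110 mm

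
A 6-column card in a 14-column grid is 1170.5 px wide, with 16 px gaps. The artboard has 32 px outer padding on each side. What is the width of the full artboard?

6 columns + 5 gaps: 6c + 5·16 = 1170.5.
6c = 1170.5 − 80 = 1090.5, so c = 181.75 px.
Adding margins, columns and gutters: 64 + 2544.5 + 208 = 2816.5 px.

2816.5 px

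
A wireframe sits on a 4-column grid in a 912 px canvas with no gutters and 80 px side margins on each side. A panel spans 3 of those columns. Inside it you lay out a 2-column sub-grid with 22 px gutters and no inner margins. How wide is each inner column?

Subtract both margins: 912 − 2·80 = 752 px.
752 / 4 = 188 px per column.
3-column span = 3·188 = 564 px.
2d + 1·22 = 564 → 2d = 542 → d = 271 px.

271 px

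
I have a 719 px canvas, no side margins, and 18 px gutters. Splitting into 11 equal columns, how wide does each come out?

49 px

11 columns + 10 gutters: 11c + 10·18 = 719.
11c = 719 − 180 = 539, so c = 49 px.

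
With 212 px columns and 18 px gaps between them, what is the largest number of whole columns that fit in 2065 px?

9 columns

k columns need k·212 + (k−1)·18 = k·230 − 18.
k·230 − 18 ≤ 2065 → k ≤ 2083 / 230 ≈ 9.06, so k = 9.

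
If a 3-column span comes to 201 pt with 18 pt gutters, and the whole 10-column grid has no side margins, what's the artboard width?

Subtracting 2 gutters of 18 leaves 165 for 3 columns, so c = 55 pt.
Artboard = 10·55 + 9·18 = 550 + 162 = 712 pt.

712 pt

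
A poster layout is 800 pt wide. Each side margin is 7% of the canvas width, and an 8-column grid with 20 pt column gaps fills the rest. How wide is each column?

68.5 pt

Each margin = 7% of 800 = 56 pt; content = 800 − 2·56 = 688 pt.
8c + 7·20 = 688 → 8c = 548 → c = 68.5 pt.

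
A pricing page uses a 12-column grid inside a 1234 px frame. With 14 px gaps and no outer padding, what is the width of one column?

1234 − 11·14 = 1080; ÷12 gives c = 90 px.

90 px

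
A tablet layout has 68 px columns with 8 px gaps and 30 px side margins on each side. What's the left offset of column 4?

Each column+gutter stride is 76 px; 3 of them past the 30 px margin is 30 + 228 = 258 px.

258 px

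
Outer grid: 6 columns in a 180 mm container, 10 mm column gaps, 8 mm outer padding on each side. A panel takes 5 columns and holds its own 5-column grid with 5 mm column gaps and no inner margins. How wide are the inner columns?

Outer content = 180 − 2·8 = 164 mm.
164 − 5·10 = 114; ÷6 gives c = 19 mm.
Span of 5: 5·19 + 4·10 = 95 + 40 = 135 mm.
5d + 4·5 = 135 → 5d = 115 → d = 23 mm.

23 mm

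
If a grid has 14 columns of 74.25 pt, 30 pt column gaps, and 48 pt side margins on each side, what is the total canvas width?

Adding margins, columns and gutters: 96 + 1039.5 + 390 = 1525.5 pt.

1525.5 pt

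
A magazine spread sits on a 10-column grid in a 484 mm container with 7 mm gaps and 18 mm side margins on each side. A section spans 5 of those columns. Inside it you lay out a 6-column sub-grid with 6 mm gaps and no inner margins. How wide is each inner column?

Outer content = 484 − 2·18 = 448 mm.
448 − 9·7 = 385; ÷10 gives c = 38.5 mm.
5 columns plus 4 gaps: 192.5 + 28 = 220.5 mm.
220.5 − 5·6 = 190.5; ÷6 gives d = 31.75 mm.

31.75 mm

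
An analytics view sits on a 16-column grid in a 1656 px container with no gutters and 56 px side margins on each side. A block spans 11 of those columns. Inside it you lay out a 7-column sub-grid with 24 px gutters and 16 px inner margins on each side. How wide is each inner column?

126.5 px

Take off 112 px of margins, leaving 1544 px.
1544 / 16 = 96.5 px per column.
11-column span = 11·96.5 = 1061.5 px.
Inner content = 1061.5 − 2·16 = 1029.5 px.
Subtracting 6 gutters of 24 leaves 885.5 for 7 columns, so d = 126.5 px.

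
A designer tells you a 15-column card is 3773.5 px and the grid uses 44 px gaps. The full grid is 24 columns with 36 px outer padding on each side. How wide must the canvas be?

6136 px

15c + 14·44 = 3773.5 → 15c = 3157.5 → c = 210.5 px.
Canvas = 2·36 + 24·210.5 + 23·44 = 72 + 5052 + 1012 = 6136 px.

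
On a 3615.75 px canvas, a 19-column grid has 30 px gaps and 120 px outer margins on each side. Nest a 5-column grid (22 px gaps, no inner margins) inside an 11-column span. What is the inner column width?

370.75 px

Outer content = 3615.75 − 2·120 = 3375.75 px.
19 columns + 18 gaps: 19c + 18·30 = 3375.75.
19c = 3375.75 − 540 = 2835.75, so c = 149.25 px.
Span of 11: 11·149.25 + 10·30 = 1641.75 + 300 = 1941.75 px.
1941.75 − 4·22 = 1853.75; ÷5 gives d = 370.75 px.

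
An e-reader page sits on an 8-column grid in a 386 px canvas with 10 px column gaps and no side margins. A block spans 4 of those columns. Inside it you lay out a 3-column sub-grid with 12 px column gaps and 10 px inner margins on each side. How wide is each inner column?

48 px

8c + 7·10 = 386 → 8c = 316 → c = 39.5 px.
4 columns plus 3 column gaps: 158 + 30 = 188 px.
Inner content = 188 − 2·10 = 168 px.
3 columns + 2 column gaps: 3d + 2·12 = 168.
3d = 168 − 24 = 144, so d = 48 px.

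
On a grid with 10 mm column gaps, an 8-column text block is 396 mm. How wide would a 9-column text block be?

8c + 7·10 = 396 → 8c = 326 → c = 40.75 mm.
9 columns plus 8 column gaps: 366.75 + 80 = 446.75 mm.

446.75 mm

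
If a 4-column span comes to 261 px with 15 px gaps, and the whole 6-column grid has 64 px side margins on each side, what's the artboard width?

261 − 3·15 = 216; ÷4 gives c = 54 px.
Adding margins, columns and gutters: 128 + 324 + 75 = 527 px.

527 px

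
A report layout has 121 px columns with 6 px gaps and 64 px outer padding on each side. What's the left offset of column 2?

Column 2 starts at margin + 1·(column + gutter) = 64 + 1·127 = 191 px.

191 px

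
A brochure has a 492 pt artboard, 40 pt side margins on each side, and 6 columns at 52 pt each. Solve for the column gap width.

Take off 80 pt of margins, leaving 412 pt.
6·52 + 5g = 412 → 5g = 100 → g = 20 pt.

20 pt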